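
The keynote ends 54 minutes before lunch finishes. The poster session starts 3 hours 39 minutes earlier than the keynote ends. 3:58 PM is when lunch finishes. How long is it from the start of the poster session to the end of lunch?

The keynote ends at 3:58 PM − 54 min = 3:04 PM.
The poster session starts at 3:04 PM − 219 min = 11:25 AM.
From 11:25 AM to 3:58 PM is 4 h 33 min.

4 h 33 min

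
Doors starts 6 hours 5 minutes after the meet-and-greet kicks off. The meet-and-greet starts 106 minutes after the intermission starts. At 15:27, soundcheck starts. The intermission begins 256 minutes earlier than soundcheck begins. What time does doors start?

19:02

The intermission starts at 15:27 − 256 min = 11:11.
The meet-and-greet starts at 11:11 + 106 min = 12:57.
Doors starts at 12:57 + 365 min = 19:02.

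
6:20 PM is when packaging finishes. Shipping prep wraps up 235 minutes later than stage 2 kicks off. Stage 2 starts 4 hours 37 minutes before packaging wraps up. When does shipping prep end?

5:38 PM

Stage 2 starts at 6:20 PM − 277 min = 1:43 PM.
Shipping prep ends at 1:43 PM + 235 min = 5:38 PM.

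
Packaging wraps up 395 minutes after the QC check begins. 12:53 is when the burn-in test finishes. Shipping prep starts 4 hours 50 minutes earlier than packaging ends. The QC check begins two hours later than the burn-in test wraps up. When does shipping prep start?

The QC check starts at 12:53 + 120 min = 14:53.
Packaging ends at 14:53 + 395 min = 21:28.
Shipping prep starts at 21:28 − 290 min = 16:38.

16:38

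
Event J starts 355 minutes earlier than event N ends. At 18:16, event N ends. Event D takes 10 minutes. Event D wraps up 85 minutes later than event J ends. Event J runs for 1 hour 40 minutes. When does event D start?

Event J starts at 18:16 − 355 min = 12:21.
Event J ends at 12:21 + 100 min = 14:01.
Event D ends at 14:01 + 85 min = 15:26.
Event D starts at 15:26 − 10 min = 15:16.

15:16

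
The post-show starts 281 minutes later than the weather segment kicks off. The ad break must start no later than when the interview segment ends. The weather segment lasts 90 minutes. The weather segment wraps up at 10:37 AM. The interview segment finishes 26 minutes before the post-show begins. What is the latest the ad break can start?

1:22 PM

The weather segment starts at 10:37 AM − 90 min = 9:07 AM.
The post-show starts at 9:07 AM + 281 min = 1:48 PM.
The interview segment ends at 1:48 PM − 26 min = 1:22 PM.
The ad break is bounded by the interview segment, so the latest it can start is 1:22 PM.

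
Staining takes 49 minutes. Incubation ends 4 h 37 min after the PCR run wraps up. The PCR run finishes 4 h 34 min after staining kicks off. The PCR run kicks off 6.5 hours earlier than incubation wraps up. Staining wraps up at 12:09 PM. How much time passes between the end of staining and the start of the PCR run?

112 minutes

Staining starts at 12:09 PM − 49 min = 11:20 AM.
The PCR run ends at 11:20 AM + 274 min = 3:54 PM.
Incubation ends at 3:54 PM + 277 min = 8:31 PM.
The PCR run starts at 8:31 PM − 390 min = 2:01 PM.
From 12:09 PM to 2:01 PM is 112 minutes.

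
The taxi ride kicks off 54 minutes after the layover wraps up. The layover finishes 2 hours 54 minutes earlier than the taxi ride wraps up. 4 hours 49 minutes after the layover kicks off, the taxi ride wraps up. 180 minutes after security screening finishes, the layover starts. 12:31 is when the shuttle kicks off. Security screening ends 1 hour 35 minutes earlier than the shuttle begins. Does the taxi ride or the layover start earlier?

the layover

Security screening ends at 12:31 − 95 min = 10:56.
The layover starts at 10:56 + 180 min = 13:56.
The taxi ride ends at 13:56 + 289 min = 18:45.
The layover ends at 18:45 − 174 min = 15:51.
The taxi ride starts at 15:51 + 54 min = 16:45.
The taxi ride starts at 16:45 and the layover starts at 13:56, so the layover is first.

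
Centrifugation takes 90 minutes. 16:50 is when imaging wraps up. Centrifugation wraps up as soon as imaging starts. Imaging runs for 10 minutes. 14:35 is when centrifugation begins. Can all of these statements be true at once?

Imaging starts at 16:50 − 10 min = 16:40.
So centrifugation ends at 16:40.
Centrifugation starts at 16:40 − 90 min = 15:10.
But centrifugation is also said to start at 14:35 — a 35-minute conflict.

No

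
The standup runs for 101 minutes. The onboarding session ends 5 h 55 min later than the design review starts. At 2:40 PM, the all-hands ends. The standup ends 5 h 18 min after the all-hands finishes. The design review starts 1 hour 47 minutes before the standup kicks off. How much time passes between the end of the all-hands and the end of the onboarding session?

7 hours 45 minutes

The standup ends at 2:40 PM + 318 min = 7:58 PM.
The standup starts at 7:58 PM − 101 min = 6:17 PM.
The design review starts at 6:17 PM − 107 min = 4:30 PM.
The onboarding session ends at 4:30 PM + 355 min = 10:25 PM.
From 2:40 PM to 10:25 PM is 7 hours 45 minutes.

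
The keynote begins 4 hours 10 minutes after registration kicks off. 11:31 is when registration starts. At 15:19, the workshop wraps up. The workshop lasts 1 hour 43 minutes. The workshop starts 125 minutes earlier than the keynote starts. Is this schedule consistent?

The keynote starts at 11:31 + 250 min = 15:41.
The workshop starts at 15:41 − 125 min = 13:36.
The workshop ends at 13:36 + 103 min = 15:19.
That matches the stated 15:19, so the schedule is consistent.

Yes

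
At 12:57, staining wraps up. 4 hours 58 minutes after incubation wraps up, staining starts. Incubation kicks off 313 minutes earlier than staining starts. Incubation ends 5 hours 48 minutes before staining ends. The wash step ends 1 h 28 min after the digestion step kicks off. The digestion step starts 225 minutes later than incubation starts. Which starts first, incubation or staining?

incubation

Incubation ends at 12:57 − 348 min = 07:09.
Staining starts at 07:09 + 298 min = 12:07.
Incubation starts at 12:07 − 313 min = 06:54.
Incubation starts at 06:54 and staining starts at 12:07, so incubation is first.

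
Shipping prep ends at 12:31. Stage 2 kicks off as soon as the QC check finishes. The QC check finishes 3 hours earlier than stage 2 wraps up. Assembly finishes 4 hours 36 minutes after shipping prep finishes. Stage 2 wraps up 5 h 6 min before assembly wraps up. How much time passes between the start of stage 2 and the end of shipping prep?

3 h 30 min

Assembly ends at 12:31 + 276 min = 17:07.
Stage 2 ends at 17:07 − 306 min = 12:01.
The QC check ends at 12:01 − 180 min = 09:01.
So stage 2 starts at 09:01.
From 09:01 to 12:31 is 3 h 30 min.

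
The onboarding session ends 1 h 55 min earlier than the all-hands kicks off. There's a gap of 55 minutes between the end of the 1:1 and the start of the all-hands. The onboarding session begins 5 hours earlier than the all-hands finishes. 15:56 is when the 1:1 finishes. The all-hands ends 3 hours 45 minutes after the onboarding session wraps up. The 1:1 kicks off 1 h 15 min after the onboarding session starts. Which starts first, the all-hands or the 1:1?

The all-hands starts at 15:56 + 55 min = 16:51.
The onboarding session ends at 16:51 − 115 min = 14:56.
The all-hands ends at 14:56 + 225 min = 18:41.
The onboarding session starts at 18:41 − 300 min = 13:41.
The 1:1 starts at 13:41 + 75 min = 14:56.
The all-hands starts at 16:51 and the 1:1 starts at 14:56, so the 1:1 is first.

the 1:1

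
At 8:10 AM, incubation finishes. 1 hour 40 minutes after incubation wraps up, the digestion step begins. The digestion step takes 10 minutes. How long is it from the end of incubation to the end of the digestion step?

The digestion step starts at 8:10 AM + 100 min = 9:50 AM.
The digestion step ends at 9:50 AM + 10 min = 10:00 AM.
From 8:10 AM to 10:00 AM is 110 minutes.

110 minutes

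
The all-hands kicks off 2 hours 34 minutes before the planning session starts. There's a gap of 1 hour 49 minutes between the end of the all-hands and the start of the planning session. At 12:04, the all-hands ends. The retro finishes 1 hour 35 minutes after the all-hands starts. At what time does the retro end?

The planning session starts at 12:04 + 109 min = 13:53.
The all-hands starts at 13:53 − 154 min = 11:19.
The retro ends at 11:19 + 95 min = 12:54.

12:54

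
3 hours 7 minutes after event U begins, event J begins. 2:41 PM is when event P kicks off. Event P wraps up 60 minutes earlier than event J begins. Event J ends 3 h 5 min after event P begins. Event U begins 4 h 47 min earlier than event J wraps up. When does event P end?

Event J ends at 2:41 PM + 185 min = 5:46 PM.
Event U starts at 5:46 PM − 287 min = 12:59 PM.
Event J starts at 12:59 PM + 187 min = 4:06 PM.
Event P ends at 4:06 PM − 60 min = 3:06 PM.

3:06 PM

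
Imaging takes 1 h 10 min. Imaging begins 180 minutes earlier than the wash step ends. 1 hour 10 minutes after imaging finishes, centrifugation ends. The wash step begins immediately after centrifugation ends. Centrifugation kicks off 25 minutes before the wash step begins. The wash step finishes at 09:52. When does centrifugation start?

Imaging starts at 09:52 − 180 min = 06:52.
Imaging ends at 06:52 + 70 min = 08:02.
Centrifugation ends at 08:02 + 70 min = 09:12.
So the wash step starts at 09:12.
Centrifugation starts at 09:12 − 25 min = 08:47.

08:47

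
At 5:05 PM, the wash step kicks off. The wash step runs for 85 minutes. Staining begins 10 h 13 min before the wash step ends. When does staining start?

The wash step ends at 5:05 PM + 85 min = 6:30 PM.
Staining starts at 6:30 PM − 613 min = 8:17 AM.

8:17 AM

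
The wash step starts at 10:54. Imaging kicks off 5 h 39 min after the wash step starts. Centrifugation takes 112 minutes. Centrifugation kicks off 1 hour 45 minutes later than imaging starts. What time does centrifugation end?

Imaging starts at 10:54 + 339 min = 16:33.
Centrifugation starts at 16:33 + 105 min = 18:18.
Centrifugation ends at 18:18 + 112 min = 20:10.

20:10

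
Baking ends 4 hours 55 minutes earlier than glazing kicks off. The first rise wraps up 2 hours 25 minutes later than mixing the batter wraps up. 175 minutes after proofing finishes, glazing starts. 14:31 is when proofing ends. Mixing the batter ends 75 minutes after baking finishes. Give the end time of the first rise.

16:11

Glazing starts at 14:31 + 175 min = 17:26.
Baking ends at 17:26 − 295 min = 12:31.
Mixing the batter ends at 12:31 + 75 min = 13:46.
The first rise ends at 13:46 + 145 min = 16:11.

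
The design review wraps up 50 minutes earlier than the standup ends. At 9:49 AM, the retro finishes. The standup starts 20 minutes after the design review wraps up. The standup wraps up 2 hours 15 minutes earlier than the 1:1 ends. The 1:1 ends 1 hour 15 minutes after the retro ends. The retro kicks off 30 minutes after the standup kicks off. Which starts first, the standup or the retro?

the standup

The 1:1 ends at 9:49 AM + 75 min = 11:04 AM.
The standup ends at 11:04 AM − 135 min = 8:49 AM.
The design review ends at 8:49 AM − 50 min = 7:59 AM.
The standup starts at 7:59 AM + 20 min = 8:19 AM.
The retro starts at 8:19 AM + 30 min = 8:49 AM.
The standup starts at 8:19 AM and the retro starts at 8:49 AM, so the standup is first.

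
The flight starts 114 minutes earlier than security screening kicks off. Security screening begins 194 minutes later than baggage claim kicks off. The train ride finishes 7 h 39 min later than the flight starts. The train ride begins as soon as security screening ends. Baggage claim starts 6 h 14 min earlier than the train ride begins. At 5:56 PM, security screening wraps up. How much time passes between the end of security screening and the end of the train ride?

The train ride starts at 5:56 PM.
Baggage claim starts at 5:56 PM − 374 min = 11:42 AM.
Security screening starts at 11:42 AM + 194 min = 2:56 PM.
The flight starts at 2:56 PM − 114 min = 1:02 PM.
The train ride ends at 1:02 PM + 459 min = 8:41 PM.
From 5:56 PM to 8:41 PM is 165 minutes.

165 minutes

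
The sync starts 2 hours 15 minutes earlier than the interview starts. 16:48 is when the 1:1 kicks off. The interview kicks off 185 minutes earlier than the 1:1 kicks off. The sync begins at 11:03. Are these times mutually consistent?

No

The interview starts at 16:48 − 185 min = 13:43.
The sync starts at 13:43 − 135 min = 11:28.
But the sync is also said to start at 11:03 — a 25-minute conflict.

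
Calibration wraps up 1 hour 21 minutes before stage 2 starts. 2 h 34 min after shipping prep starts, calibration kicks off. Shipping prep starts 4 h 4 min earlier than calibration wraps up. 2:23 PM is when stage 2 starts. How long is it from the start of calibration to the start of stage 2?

Calibration ends at 2:23 PM − 81 min = 1:02 PM.
Shipping prep starts at 1:02 PM − 244 min = 8:58 AM.
Calibration starts at 8:58 AM + 154 min = 11:32 AM.
From 11:32 AM to 2:23 PM is 171 minutes.

171 minutes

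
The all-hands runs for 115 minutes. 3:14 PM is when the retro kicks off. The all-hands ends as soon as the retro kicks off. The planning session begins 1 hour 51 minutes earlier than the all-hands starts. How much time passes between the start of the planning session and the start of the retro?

The all-hands ends at 3:14 PM.
The all-hands starts at 3:14 PM − 115 min = 1:19 PM.
The planning session starts at 1:19 PM − 111 min = 11:28 AM.
From 11:28 AM to 3:14 PM is 3 hours 46 minutes.

3 hours 46 minutes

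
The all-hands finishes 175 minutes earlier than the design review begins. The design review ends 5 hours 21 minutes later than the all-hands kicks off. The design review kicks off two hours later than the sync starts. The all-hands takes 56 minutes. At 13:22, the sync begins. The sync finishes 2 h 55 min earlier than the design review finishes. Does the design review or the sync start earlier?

The design review starts at 13:22 + 120 min = 15:22.
The design review starts at 15:22 and the sync starts at 13:22, so the sync is first.

the sync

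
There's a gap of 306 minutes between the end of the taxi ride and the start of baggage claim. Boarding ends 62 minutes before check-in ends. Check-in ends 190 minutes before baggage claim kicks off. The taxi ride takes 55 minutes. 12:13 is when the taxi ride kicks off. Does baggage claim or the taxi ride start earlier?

The taxi ride ends at 12:13 + 55 min = 13:08.
Baggage claim starts at 13:08 + 306 min = 18:14.
Baggage claim starts at 18:14 and the taxi ride starts at 12:13, so the taxi ride is first.

the taxi ride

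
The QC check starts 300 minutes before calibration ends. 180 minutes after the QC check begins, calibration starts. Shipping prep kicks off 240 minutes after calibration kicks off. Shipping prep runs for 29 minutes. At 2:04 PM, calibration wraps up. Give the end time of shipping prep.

4:33 PM

The QC check starts at 2:04 PM − 300 min = 9:04 AM.
Calibration starts at 9:04 AM + 180 min = 12:04 PM.
Shipping prep starts at 12:04 PM + 240 min = 4:04 PM.
Shipping prep ends at 4:04 PM + 29 min = 4:33 PM.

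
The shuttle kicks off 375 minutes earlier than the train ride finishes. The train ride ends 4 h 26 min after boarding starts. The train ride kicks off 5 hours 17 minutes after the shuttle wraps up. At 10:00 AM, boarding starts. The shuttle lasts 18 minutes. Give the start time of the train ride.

1:46 PM

The train ride ends at 10:00 AM + 266 min = 2:26 PM.
The shuttle starts at 2:26 PM − 375 min = 8:11 AM.
The shuttle ends at 8:11 AM + 18 min = 8:29 AM.
The train ride starts at 8:29 AM + 317 min = 1:46 PM.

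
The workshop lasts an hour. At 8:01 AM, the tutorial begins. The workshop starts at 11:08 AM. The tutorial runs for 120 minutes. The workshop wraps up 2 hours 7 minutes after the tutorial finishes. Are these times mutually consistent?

The tutorial ends at 8:01 AM + 120 min = 10:01 AM.
The workshop ends at 10:01 AM + 127 min = 12:08 PM.
The workshop starts at 12:08 PM − 60 min = 11:08 AM.
That matches the stated 11:08 AM, so the schedule is consistent.

Yes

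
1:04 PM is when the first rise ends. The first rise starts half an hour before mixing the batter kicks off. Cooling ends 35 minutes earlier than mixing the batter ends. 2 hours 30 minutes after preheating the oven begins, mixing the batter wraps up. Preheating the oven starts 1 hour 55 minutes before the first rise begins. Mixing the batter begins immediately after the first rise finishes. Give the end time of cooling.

Mixing the batter starts at 1:04 PM.
The first rise starts at 1:04 PM − 30 min = 12:34 PM.
Preheating the oven starts at 12:34 PM − 115 min = 10:39 AM.
Mixing the batter ends at 10:39 AM + 150 min = 1:09 PM.
Cooling ends at 1:09 PM − 35 min = 12:34 PM.

12:34 PM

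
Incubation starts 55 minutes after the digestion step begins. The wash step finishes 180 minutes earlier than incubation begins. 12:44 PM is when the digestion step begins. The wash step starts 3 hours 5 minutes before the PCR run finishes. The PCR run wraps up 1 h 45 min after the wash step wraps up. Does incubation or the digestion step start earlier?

the digestion step

Incubation starts at 12:44 PM + 55 min = 1:39 PM.
Incubation starts at 1:39 PM and the digestion step starts at 12:44 PM, so the digestion step is first.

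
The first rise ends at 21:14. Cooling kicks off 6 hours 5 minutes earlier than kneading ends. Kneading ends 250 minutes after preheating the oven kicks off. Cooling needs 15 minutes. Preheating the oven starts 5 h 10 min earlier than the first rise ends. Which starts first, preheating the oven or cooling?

Preheating the oven starts at 21:14 − 310 min = 16:04.
Kneading ends at 16:04 + 250 min = 20:14.
Cooling starts at 20:14 − 365 min = 14:09.
Preheating the oven starts at 16:04 and cooling starts at 14:09, so cooling is first.

cooling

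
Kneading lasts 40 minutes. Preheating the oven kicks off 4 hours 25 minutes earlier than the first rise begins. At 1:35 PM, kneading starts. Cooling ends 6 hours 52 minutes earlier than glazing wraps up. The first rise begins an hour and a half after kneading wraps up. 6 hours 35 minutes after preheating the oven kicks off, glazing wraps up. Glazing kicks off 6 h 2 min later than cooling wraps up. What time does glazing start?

Kneading ends at 1:35 PM + 40 min = 2:15 PM.
The first rise starts at 2:15 PM + 90 min = 3:45 PM.
Preheating the oven starts at 3:45 PM − 265 min = 11:20 AM.
Glazing ends at 11:20 AM + 395 min = 5:55 PM.
Cooling ends at 5:55 PM − 412 min = 11:03 AM.
Glazing starts at 11:03 AM + 362 min = 5:05 PM.

5:05 PM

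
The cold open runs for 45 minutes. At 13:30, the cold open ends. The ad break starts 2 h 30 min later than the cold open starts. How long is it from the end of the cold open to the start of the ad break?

1 hour 45 minutes

The cold open starts at 13:30 − 45 min = 12:45.
The ad break starts at 12:45 + 150 min = 15:15.
From 13:30 to 15:15 is 1 hour 45 minutes.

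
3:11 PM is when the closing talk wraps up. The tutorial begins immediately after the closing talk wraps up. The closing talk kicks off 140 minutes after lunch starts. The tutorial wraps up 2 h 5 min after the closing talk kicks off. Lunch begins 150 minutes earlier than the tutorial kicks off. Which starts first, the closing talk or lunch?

lunch

The tutorial starts at 3:11 PM.
Lunch starts at 3:11 PM − 150 min = 12:41 PM.
The closing talk starts at 12:41 PM + 140 min = 3:01 PM.
The closing talk starts at 3:01 PM and lunch starts at 12:41 PM, so lunch is first.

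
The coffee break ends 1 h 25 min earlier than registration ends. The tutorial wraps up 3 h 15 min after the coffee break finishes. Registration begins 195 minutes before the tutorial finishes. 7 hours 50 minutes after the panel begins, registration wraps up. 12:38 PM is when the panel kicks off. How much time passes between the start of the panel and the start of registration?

Registration ends at 12:38 PM + 470 min = 8:28 PM.
The coffee break ends at 8:28 PM − 85 min = 7:03 PM.
The tutorial ends at 7:03 PM + 195 min = 10:18 PM.
Registration starts at 10:18 PM − 195 min = 7:03 PM.
From 12:38 PM to 7:03 PM is 6 h 25 min.

6 h 25 min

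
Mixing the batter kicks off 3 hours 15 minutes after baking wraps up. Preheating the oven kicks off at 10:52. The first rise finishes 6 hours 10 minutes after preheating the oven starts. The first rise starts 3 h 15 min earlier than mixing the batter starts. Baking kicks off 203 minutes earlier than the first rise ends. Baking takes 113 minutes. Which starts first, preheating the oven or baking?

The first rise ends at 10:52 + 370 min = 17:02.
Baking starts at 17:02 − 203 min = 13:39.
Preheating the oven starts at 10:52 and baking starts at 13:39, so preheating the oven is first.

preheating the oven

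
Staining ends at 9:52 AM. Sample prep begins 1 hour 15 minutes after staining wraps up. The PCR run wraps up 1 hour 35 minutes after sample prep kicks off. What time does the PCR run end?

12:42 PM

Sample prep starts at 9:52 AM + 75 min = 11:07 AM.
The PCR run ends at 11:07 AM + 95 min = 12:42 PM.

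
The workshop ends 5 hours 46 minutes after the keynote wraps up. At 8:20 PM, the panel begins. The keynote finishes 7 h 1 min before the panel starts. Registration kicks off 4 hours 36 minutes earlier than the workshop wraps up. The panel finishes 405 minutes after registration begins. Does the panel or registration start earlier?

The keynote ends at 8:20 PM − 421 min = 1:19 PM.
The workshop ends at 1:19 PM + 346 min = 7:05 PM.
Registration starts at 7:05 PM − 276 min = 2:29 PM.
The panel starts at 8:20 PM and registration starts at 2:29 PM, so registration is first.

registration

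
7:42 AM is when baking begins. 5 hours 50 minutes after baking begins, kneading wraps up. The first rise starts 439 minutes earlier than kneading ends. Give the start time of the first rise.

6:13 AM

Kneading ends at 7:42 AM + 350 min = 1:32 PM.
The first rise starts at 1:32 PM − 439 min = 6:13 AM.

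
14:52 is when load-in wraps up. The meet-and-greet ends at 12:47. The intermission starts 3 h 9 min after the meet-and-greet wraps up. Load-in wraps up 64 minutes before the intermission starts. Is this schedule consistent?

The intermission starts at 12:47 + 189 min = 15:56.
Load-in ends at 15:56 − 64 min = 14:52.
That matches the stated 14:52, so the schedule is consistent.

Yes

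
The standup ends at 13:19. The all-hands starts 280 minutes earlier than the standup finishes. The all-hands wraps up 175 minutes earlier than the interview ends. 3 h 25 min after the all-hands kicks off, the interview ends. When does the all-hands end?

The all-hands starts at 13:19 − 280 min = 08:39.
The interview ends at 08:39 + 205 min = 12:04.
The all-hands ends at 12:04 − 175 min = 09:09.

09:09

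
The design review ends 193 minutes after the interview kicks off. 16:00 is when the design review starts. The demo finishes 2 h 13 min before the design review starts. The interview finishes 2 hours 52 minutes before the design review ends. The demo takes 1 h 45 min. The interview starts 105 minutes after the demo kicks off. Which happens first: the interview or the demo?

The demo ends at 16:00 − 133 min = 13:47.
The demo starts at 13:47 − 105 min = 12:02.
The interview starts at 12:02 + 105 min = 13:47.
The interview starts at 13:47 and the demo starts at 12:02, so the demo is first.

the demo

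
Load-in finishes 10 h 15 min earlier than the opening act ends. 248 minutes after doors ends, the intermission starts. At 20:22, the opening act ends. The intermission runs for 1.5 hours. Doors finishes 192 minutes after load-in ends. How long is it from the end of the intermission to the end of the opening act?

85 minutes

Load-in ends at 20:22 − 615 min = 10:07.
Doors ends at 10:07 + 192 min = 13:19.
The intermission starts at 13:19 + 248 min = 17:27.
The intermission ends at 17:27 + 90 min = 18:57.
From 18:57 to 20:22 is 85 minutes.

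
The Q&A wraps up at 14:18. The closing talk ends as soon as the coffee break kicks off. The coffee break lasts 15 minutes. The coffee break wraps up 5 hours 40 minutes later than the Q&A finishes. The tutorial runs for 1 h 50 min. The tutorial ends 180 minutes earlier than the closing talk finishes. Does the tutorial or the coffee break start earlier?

The coffee break ends at 14:18 + 340 min = 19:58.
The coffee break starts at 19:58 − 15 min = 19:43.
So the closing talk ends at 19:43.
The tutorial ends at 19:43 − 180 min = 16:43.
The tutorial starts at 16:43 − 110 min = 14:53.
The tutorial starts at 14:53 and the coffee break starts at 19:43, so the tutorial is first.

the tutorial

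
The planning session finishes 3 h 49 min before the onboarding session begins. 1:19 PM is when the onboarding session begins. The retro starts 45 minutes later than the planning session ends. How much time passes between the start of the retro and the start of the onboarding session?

184 minutes

The planning session ends at 1:19 PM − 229 min = 9:30 AM.
The retro starts at 9:30 AM + 45 min = 10:15 AM.
From 10:15 AM to 1:19 PM is 184 minutes.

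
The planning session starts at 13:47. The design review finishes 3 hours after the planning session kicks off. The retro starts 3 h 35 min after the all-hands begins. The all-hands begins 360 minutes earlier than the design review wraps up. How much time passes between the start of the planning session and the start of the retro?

The design review ends at 13:47 + 180 min = 16:47.
The all-hands starts at 16:47 − 360 min = 10:47.
The retro starts at 10:47 + 215 min = 14:22.
From 13:47 to 14:22 is 35 minutes.

35 minutes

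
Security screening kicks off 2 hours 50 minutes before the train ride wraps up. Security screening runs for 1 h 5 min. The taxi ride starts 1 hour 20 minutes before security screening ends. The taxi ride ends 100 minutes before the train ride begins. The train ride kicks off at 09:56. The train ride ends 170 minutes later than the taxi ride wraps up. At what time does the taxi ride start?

The taxi ride ends at 09:56 − 100 min = 08:16.
The train ride ends at 08:16 + 170 min = 11:06.
Security screening starts at 11:06 − 170 min = 08:16.
Security screening ends at 08:16 + 65 min = 09:21.
The taxi ride starts at 09:21 − 80 min = 08:01.

08:01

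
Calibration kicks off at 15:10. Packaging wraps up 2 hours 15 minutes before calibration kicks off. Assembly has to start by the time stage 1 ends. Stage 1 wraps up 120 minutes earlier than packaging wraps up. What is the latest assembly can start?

10:55

Packaging ends at 15:10 − 135 min = 12:55.
Stage 1 ends at 12:55 − 120 min = 10:55.
Assembly is bounded by stage 1, so the latest it can start is 10:55.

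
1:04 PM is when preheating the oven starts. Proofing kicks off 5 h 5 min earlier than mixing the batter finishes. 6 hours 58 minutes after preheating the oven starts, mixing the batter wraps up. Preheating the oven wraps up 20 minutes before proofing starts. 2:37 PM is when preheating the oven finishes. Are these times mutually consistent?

Mixing the batter ends at 1:04 PM + 418 min = 8:02 PM.
Proofing starts at 8:02 PM − 305 min = 2:57 PM.
Preheating the oven ends at 2:57 PM − 20 min = 2:37 PM.
That matches the stated 2:37 PM, so the schedule is consistent.

Yes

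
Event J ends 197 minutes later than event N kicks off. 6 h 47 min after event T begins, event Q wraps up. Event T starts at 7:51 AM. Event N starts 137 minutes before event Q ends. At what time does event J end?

Event Q ends at 7:51 AM + 407 min = 2:38 PM.
Event N starts at 2:38 PM − 137 min = 12:21 PM.
Event J ends at 12:21 PM + 197 min = 3:38 PM.

3:38 PM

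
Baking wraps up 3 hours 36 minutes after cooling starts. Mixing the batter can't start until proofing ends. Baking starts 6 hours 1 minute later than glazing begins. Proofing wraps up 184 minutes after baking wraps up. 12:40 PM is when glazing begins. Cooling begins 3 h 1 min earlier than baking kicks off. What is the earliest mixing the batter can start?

Baking starts at 12:40 PM + 361 min = 6:41 PM.
Cooling starts at 6:41 PM − 181 min = 3:40 PM.
Baking ends at 3:40 PM + 216 min = 7:16 PM.
Proofing ends at 7:16 PM + 184 min = 10:20 PM.
Mixing the batter is bounded by proofing, so the earliest it can start is 10:20 PM.

10:20 PM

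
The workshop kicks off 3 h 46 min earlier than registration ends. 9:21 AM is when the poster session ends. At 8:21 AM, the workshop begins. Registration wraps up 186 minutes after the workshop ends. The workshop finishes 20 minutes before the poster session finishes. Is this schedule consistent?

The workshop ends at 9:21 AM − 20 min = 9:01 AM.
Registration ends at 9:01 AM + 186 min = 12:07 PM.
The workshop starts at 12:07 PM − 226 min = 8:21 AM.
That matches the stated 8:21 AM, so the schedule is consistent.

Yes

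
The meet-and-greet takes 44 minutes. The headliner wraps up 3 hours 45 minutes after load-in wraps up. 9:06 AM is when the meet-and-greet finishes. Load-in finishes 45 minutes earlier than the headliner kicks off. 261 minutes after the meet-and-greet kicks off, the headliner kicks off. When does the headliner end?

3:43 PM

The meet-and-greet starts at 9:06 AM − 44 min = 8:22 AM.
The headliner starts at 8:22 AM + 261 min = 12:43 PM.
Load-in ends at 12:43 PM − 45 min = 11:58 AM.
The headliner ends at 11:58 AM + 225 min = 3:43 PM.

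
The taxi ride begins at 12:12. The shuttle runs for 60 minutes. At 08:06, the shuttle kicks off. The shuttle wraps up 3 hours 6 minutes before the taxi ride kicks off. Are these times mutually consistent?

Yes

The shuttle ends at 12:12 − 186 min = 09:06.
The shuttle starts at 09:06 − 60 min = 08:06.
That matches the stated 08:06, so the schedule is consistent.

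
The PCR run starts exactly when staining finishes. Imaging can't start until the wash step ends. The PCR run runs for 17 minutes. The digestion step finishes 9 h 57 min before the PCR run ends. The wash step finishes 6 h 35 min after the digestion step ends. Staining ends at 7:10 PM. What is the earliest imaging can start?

4:05 PM

The PCR run starts at 7:10 PM.
The PCR run ends at 7:10 PM + 17 min = 7:27 PM.
The digestion step ends at 7:27 PM − 597 min = 9:30 AM.
The wash step ends at 9:30 AM + 395 min = 4:05 PM.
Imaging is bounded by the wash step, so the earliest it can start is 4:05 PM.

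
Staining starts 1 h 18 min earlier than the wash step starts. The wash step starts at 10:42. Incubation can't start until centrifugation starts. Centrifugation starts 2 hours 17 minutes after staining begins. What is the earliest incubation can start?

Staining starts at 10:42 − 78 min = 09:24.
Centrifugation starts at 09:24 + 137 min = 11:41.
Incubation is bounded by centrifugation, so the earliest it can start is 11:41.

11:41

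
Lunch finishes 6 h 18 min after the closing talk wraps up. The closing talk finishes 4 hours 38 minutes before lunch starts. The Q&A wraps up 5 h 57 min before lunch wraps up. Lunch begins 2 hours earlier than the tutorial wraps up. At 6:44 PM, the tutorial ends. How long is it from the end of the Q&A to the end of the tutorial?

Lunch starts at 6:44 PM − 120 min = 4:44 PM.
The closing talk ends at 4:44 PM − 278 min = 12:06 PM.
Lunch ends at 12:06 PM + 378 min = 6:24 PM.
The Q&A ends at 6:24 PM − 357 min = 12:27 PM.
From 12:27 PM to 6:44 PM is 6 h 17 min.

6 h 17 min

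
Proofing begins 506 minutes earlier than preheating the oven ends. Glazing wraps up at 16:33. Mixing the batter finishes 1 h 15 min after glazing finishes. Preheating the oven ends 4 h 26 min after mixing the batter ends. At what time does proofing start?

13:48

Mixing the batter ends at 16:33 + 75 min = 17:48.
Preheating the oven ends at 17:48 + 266 min = 22:14.
Proofing starts at 22:14 − 506 min = 13:48.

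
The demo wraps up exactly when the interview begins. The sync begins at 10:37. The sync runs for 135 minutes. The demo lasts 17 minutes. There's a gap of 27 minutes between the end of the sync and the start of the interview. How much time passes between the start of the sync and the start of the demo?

The sync ends at 10:37 + 135 min = 12:52.
The interview starts at 12:52 + 27 min = 13:19.
So the demo ends at 13:19.
The demo starts at 13:19 − 17 min = 13:02.
From 10:37 to 13:02 is 145 minutes.

145 minutes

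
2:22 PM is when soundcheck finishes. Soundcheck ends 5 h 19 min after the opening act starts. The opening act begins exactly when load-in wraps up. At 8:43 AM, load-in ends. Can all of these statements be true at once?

The opening act starts at 8:43 AM.
Soundcheck ends at 8:43 AM + 319 min = 2:02 PM.
But soundcheck is also said to end at 2:22 PM — a 20-minute conflict.

No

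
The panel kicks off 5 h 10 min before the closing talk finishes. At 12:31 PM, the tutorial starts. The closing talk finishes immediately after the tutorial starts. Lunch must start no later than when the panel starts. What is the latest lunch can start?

The closing talk ends at 12:31 PM.
The panel starts at 12:31 PM − 310 min = 7:21 AM.
Lunch is bounded by the panel, so the latest it can start is 7:21 AM.

7:21 AM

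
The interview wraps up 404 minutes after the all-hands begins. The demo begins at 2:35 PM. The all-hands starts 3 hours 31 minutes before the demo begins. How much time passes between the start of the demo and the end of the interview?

3 h 13 min

The all-hands starts at 2:35 PM − 211 min = 11:04 AM.
The interview ends at 11:04 AM + 404 min = 5:48 PM.
From 2:35 PM to 5:48 PM is 3 h 13 min.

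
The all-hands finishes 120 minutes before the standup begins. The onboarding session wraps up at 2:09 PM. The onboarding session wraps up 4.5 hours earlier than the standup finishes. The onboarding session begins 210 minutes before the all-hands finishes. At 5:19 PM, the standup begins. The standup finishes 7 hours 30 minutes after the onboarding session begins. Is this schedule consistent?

No

The all-hands ends at 5:19 PM − 120 min = 3:19 PM.
The onboarding session starts at 3:19 PM − 210 min = 11:49 AM.
The standup ends at 11:49 AM + 450 min = 7:19 PM.
The onboarding session ends at 7:19 PM − 270 min = 2:49 PM.
But the onboarding session is also said to end at 2:09 PM — a 40-minute conflict.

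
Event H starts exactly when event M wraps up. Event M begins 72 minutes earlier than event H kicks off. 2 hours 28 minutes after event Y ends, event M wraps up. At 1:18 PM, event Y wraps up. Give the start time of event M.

Event M ends at 1:18 PM + 148 min = 3:46 PM.
So event H starts at 3:46 PM.
Event M starts at 3:46 PM − 72 min = 2:34 PM.

2:34 PM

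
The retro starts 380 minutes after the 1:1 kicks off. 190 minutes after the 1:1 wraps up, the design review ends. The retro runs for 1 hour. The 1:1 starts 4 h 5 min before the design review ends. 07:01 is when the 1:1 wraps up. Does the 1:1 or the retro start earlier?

The design review ends at 07:01 + 190 min = 10:11.
The 1:1 starts at 10:11 − 245 min = 06:06.
The retro starts at 06:06 + 380 min = 12:26.
The 1:1 starts at 06:06 and the retro starts at 12:26, so the 1:1 is first.

the 1:1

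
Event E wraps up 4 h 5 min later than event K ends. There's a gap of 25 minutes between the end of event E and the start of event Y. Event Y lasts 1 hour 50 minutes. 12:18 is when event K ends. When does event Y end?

18:38

Event E ends at 12:18 + 245 min = 16:23.
Event Y starts at 16:23 + 25 min = 16:48.
Event Y ends at 16:48 + 110 min = 18:38.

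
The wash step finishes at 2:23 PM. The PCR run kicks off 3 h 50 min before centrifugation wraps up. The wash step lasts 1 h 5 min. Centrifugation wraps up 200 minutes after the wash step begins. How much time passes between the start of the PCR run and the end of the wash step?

1 hour 35 minutes

The wash step starts at 2:23 PM − 65 min = 1:18 PM.
Centrifugation ends at 1:18 PM + 200 min = 4:38 PM.
The PCR run starts at 4:38 PM − 230 min = 12:48 PM.
From 12:48 PM to 2:23 PM is 1 hour 35 minutes.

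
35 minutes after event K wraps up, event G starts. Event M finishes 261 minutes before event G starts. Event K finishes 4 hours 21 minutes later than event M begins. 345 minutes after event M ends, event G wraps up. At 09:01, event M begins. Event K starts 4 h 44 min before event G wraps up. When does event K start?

10:37

Event K ends at 09:01 + 261 min = 13:22.
Event G starts at 13:22 + 35 min = 13:57.
Event M ends at 13:57 − 261 min = 09:36.
Event G ends at 09:36 + 345 min = 15:21.
Event K starts at 15:21 − 284 min = 10:37.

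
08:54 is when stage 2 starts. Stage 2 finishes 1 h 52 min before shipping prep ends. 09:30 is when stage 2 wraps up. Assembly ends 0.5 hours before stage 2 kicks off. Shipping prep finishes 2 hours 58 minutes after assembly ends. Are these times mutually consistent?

Assembly ends at 08:54 − 30 min = 08:24.
Shipping prep ends at 08:24 + 178 min = 11:22.
Stage 2 ends at 11:22 − 112 min = 09:30.
That matches the stated 09:30, so the schedule is consistent.

Yes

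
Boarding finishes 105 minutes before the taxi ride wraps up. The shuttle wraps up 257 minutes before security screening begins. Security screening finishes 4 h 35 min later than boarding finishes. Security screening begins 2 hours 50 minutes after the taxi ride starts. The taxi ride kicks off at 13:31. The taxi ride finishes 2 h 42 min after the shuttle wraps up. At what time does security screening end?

17:36

Security screening starts at 13:31 + 170 min = 16:21.
The shuttle ends at 16:21 − 257 min = 12:04.
The taxi ride ends at 12:04 + 162 min = 14:46.
Boarding ends at 14:46 − 105 min = 13:01.
Security screening ends at 13:01 + 275 min = 17:36.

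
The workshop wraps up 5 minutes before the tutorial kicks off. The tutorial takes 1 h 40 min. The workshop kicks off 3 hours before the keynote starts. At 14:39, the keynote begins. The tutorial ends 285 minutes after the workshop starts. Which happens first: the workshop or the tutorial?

the workshop

The workshop starts at 14:39 − 180 min = 11:39.
The tutorial ends at 11:39 + 285 min = 16:24.
The tutorial starts at 16:24 − 100 min = 14:44.
The workshop starts at 11:39 and the tutorial starts at 14:44, so the workshop is first.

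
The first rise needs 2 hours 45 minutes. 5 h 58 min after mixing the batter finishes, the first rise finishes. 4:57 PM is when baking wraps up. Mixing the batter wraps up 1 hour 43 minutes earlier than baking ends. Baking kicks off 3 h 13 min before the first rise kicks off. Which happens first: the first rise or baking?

Mixing the batter ends at 4:57 PM − 103 min = 3:14 PM.
The first rise ends at 3:14 PM + 358 min = 9:12 PM.
The first rise starts at 9:12 PM − 165 min = 6:27 PM.
Baking starts at 6:27 PM − 193 min = 3:14 PM.
The first rise starts at 6:27 PM and baking starts at 3:14 PM, so baking is first.

baking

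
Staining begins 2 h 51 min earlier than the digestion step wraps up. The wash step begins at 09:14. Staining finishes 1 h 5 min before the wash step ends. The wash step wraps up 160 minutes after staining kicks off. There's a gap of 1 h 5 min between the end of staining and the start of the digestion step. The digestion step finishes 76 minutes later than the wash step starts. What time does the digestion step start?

10:19

The digestion step ends at 09:14 + 76 min = 10:30.
Staining starts at 10:30 − 171 min = 07:39.
The wash step ends at 07:39 + 160 min = 10:19.
Staining ends at 10:19 − 65 min = 09:14.
The digestion step starts at 09:14 + 65 min = 10:19.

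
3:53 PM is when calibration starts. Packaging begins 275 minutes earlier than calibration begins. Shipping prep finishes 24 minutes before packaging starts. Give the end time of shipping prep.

10:54 AM

Packaging starts at 3:53 PM − 275 min = 11:18 AM.
Shipping prep ends at 11:18 AM − 24 min = 10:54 AM.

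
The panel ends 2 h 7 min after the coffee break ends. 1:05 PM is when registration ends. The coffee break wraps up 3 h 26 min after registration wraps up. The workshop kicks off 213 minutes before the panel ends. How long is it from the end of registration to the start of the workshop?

2 hours

The coffee break ends at 1:05 PM + 206 min = 4:31 PM.
The panel ends at 4:31 PM + 127 min = 6:38 PM.
The workshop starts at 6:38 PM − 213 min = 3:05 PM.
From 1:05 PM to 3:05 PM is 2 hours.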